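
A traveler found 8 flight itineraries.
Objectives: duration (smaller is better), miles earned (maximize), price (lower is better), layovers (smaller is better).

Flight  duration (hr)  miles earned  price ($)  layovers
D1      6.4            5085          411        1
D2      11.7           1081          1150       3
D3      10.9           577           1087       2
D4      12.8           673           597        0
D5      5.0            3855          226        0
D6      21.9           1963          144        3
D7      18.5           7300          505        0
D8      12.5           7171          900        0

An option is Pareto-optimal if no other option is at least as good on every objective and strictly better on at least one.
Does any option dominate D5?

No

D1: worse on duration (6.4 vs 5.0).
D2: worse on duration (11.7 vs 5.0).
D3: worse on duration (10.9 vs 5.0).
D4: worse on duration (12.8 vs 5.0).
D6: worse on duration (21.9 vs 5.0).
D7: worse on duration (18.5 vs 5.0).
D8: worse on duration (12.5 vs 5.0).
No option is at least as good as D5 on every objective and strictly better on one.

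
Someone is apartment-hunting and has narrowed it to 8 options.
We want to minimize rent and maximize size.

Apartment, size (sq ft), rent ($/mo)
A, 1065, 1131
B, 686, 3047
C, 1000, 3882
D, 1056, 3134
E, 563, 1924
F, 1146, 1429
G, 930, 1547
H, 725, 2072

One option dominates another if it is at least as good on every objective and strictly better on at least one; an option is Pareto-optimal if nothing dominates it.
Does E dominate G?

E vs G: E is worse on size (563 vs 930), so it does not dominate G.

No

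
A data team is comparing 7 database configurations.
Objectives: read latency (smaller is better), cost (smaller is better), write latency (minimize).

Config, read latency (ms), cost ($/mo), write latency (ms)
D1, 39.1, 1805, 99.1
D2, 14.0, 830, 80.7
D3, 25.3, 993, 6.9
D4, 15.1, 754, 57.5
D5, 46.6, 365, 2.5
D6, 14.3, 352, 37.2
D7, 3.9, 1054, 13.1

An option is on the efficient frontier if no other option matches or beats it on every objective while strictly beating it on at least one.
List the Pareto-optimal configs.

D1: dominated by D2 (read latency 14.0≤39.1, cost 830≤1805, write latency 80.7≤99.1).
D2: not dominated.
D3: not dominated.
D4: dominated by D6 (read latency 14.3≤15.1, cost 352≤754, write latency 37.2≤57.5).
D5: not dominated (best write latency).
D6: not dominated (best cost).
D7: not dominated (best read latency).

D2, D3, D5, D6, D7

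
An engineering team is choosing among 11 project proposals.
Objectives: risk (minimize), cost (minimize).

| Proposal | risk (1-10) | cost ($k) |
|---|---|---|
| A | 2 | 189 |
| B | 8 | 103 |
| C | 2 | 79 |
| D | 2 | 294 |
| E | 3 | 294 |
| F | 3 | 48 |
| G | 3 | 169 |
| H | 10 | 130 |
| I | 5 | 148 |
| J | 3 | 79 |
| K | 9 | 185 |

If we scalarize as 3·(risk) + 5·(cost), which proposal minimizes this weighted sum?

F

A: 3·2 + 5·189 = 951
B: 3·8 + 5·103 = 539
C: 3·2 + 5·79 = 401
D: 3·2 + 5·294 = 1476
E: 3·3 + 5·294 = 1479
F: 3·3 + 5·48 = 249
G: 3·3 + 5·169 = 854
H: 3·10 + 5·130 = 680
I: 3·5 + 5·148 = 755
J: 3·3 + 5·79 = 404
K: 3·9 + 5·185 = 952
Lowest: F at 249.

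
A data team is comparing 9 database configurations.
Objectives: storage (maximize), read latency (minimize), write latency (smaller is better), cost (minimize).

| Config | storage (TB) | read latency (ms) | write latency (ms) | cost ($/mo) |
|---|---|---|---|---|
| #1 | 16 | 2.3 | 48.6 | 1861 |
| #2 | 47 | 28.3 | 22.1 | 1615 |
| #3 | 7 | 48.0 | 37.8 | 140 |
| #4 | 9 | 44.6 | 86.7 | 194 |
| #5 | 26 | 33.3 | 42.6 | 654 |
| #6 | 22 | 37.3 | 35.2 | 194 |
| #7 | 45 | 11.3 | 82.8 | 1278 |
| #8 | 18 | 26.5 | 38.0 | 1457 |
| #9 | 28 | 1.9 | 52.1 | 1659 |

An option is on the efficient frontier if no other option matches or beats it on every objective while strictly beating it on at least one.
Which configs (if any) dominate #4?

#6: storage 22≥9, read latency 37.3≤44.6, write latency 35.2≤86.7, cost 194≤194 — dominates #4.
Others (#1, #2, #3, #5, #7, #8, #9) are each worse than #4 on at least one objective.

#6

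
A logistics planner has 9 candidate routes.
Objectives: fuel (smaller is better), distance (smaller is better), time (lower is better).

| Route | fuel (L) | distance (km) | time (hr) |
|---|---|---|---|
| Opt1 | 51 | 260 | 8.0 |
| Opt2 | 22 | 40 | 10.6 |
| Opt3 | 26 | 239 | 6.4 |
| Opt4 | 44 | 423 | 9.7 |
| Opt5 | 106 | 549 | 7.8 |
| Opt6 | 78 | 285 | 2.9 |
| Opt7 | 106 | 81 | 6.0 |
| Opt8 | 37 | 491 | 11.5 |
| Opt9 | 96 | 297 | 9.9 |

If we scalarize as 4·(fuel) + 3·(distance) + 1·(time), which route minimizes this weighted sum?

Opt1: 4·51 + 3·260 + 1·8.0 = 992.0
Opt2: 4·22 + 3·40 + 1·10.6 = 218.6
Opt3: 4·26 + 3·239 + 1·6.4 = 827.4
Opt4: 4·44 + 3·423 + 1·9.7 = 1454.7
Opt5: 4·106 + 3·549 + 1·7.8 = 2078.8
Opt6: 4·78 + 3·285 + 1·2.9 = 1169.9
Opt7: 4·106 + 3·81 + 1·6.0 = 673.0
Opt8: 4·37 + 3·491 + 1·11.5 = 1632.5
Opt9: 4·96 + 3·297 + 1·9.9 = 1284.9
Lowest: Opt2 at 218.6.

Opt2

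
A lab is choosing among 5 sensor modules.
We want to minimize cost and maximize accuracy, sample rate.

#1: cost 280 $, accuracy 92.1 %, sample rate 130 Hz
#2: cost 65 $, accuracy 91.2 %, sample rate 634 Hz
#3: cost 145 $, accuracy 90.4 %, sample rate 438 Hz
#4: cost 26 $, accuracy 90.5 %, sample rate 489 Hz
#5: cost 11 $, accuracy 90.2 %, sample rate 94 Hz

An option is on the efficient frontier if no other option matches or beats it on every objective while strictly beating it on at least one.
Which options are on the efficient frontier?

#1, #2, #4, #5

#1: not dominated (best accuracy).
#2: not dominated (best sample rate).
#3: dominated by #2 (cost 65≤145, accuracy 91.2≥90.4, sample rate 634≥438).
#4: not dominated.
#5: not dominated (best cost).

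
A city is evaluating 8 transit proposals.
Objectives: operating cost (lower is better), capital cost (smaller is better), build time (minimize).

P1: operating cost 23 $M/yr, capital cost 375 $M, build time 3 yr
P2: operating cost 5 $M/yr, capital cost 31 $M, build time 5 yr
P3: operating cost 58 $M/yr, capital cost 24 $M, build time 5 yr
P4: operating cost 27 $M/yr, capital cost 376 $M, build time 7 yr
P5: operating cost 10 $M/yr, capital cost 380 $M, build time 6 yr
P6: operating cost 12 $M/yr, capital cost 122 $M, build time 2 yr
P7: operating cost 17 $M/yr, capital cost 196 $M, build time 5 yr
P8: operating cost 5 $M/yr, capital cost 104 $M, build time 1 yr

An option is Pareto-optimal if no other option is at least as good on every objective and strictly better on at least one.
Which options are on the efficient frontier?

P1: dominated by P6 (operating cost 12≤23, capital cost 122≤375, build time 2≤3).
P2: not dominated.
P3: not dominated (best capital cost).
P4: dominated by P1 (operating cost 23≤27, capital cost 375≤376, build time 3≤7).
P5: dominated by P2 (operating cost 5≤10, capital cost 31≤380, build time 5≤6).
P6: dominated by P8 (operating cost 5≤12, capital cost 104≤122, build time 1≤2).
P7: dominated by P2 (operating cost 5≤17, capital cost 31≤196, build time 5≤5).
P8: not dominated (best build time).

P2, P3, P8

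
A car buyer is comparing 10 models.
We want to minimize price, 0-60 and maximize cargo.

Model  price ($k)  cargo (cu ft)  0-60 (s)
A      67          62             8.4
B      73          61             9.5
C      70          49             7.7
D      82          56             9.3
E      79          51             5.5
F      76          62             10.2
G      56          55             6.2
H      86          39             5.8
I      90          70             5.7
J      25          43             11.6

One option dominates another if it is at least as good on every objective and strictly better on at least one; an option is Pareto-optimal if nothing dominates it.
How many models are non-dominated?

A: not dominated.
B: dominated by A (price 67≤73, cargo 62≥61, 0-60 8.4≤9.5).
C: dominated by G (price 56≤70, cargo 55≥49, 0-60 6.2≤7.7).
D: dominated by A (price 67≤82, cargo 62≥56, 0-60 8.4≤9.3).
E: not dominated (best 0-60).
F: dominated by A (price 67≤76, cargo 62≥62, 0-60 8.4≤10.2).
G: not dominated.
H: dominated by E (price 79≤86, cargo 51≥39, 0-60 5.5≤5.8).
I: not dominated (best cargo).
J: not dominated (best price).
Pareto-optimal: A, E, G, I, J → 5.

5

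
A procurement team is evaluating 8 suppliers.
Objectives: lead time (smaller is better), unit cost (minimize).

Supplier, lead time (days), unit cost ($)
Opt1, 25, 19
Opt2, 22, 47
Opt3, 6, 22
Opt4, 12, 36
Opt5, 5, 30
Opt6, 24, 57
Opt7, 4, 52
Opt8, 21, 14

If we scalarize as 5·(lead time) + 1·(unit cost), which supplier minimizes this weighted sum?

Opt3

Opt1: 5·25 + 1·19 = 144
Opt2: 5·22 + 1·47 = 157
Opt3: 5·6 + 1·22 = 52
Opt4: 5·12 + 1·36 = 96
Opt5: 5·5 + 1·30 = 55
Opt6: 5·24 + 1·57 = 177
Opt7: 5·4 + 1·52 = 72
Opt8: 5·21 + 1·14 = 119
Lowest: Opt3 at 52.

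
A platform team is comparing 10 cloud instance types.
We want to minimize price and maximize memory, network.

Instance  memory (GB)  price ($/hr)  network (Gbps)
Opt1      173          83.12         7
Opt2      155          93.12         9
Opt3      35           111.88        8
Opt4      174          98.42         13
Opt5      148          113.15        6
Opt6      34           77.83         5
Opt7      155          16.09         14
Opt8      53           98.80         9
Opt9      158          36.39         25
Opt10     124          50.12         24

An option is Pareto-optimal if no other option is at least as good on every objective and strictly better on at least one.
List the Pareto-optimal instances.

Opt1, Opt4, Opt7, Opt9

Opt1: not dominated.
Opt2: dominated by Opt7 (memory 155≥155, price 16.09≤93.12, network 14≥9).
Opt3: dominated by Opt2 (memory 155≥35, price 93.12≤111.88, network 9≥8).
Opt4: not dominated (best memory).
Opt5: dominated by Opt1 (memory 173≥148, price 83.12≤113.15, network 7≥6).
Opt6: dominated by Opt7 (memory 155≥34, price 16.09≤77.83, network 14≥5).
Opt7: not dominated (best price).
Opt8: dominated by Opt2 (memory 155≥53, price 93.12≤98.80, network 9≥9).
Opt9: not dominated (best network).
Opt10: dominated by Opt9 (memory 158≥124, price 36.39≤50.12, network 25≥24).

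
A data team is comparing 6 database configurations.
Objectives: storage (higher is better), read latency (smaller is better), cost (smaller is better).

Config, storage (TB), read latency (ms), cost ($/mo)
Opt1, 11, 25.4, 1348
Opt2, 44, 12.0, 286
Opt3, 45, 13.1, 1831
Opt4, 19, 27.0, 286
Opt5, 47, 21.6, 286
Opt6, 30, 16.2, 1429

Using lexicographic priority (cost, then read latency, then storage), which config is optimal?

Opt2

First minimize cost: best is 286, kept {Opt2, Opt4, Opt5}.
Then minimize read latency: best is 12.0, kept {Opt2}.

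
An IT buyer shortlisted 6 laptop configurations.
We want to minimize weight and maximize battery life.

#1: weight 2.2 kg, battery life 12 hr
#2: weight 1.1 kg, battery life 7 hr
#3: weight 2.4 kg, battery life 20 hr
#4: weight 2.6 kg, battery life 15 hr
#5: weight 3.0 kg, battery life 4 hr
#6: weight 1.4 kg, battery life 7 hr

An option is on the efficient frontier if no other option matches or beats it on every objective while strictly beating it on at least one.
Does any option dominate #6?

#2 vs #6: weight 1.1≤1.4, battery life 7≥7 — #2 is at least as good on every objective and strictly better on at least one, so #2 dominates #6.

Yes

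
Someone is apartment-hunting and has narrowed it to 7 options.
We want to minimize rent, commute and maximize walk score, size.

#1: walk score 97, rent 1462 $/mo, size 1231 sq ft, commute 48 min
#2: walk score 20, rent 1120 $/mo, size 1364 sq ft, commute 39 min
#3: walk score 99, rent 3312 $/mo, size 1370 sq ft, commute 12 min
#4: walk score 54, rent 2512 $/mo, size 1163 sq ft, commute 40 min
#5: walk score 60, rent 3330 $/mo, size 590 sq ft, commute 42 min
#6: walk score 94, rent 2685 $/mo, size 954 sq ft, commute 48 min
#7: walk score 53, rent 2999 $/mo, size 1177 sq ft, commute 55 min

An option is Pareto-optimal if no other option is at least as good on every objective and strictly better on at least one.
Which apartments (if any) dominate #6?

#1: walk score 97≥94, rent 1462≤2685, size 1231≥954, commute 48≤48 — dominates #6.
Others (#2, #3, #4, #5, #7) are each worse than #6 on at least one objective.

#1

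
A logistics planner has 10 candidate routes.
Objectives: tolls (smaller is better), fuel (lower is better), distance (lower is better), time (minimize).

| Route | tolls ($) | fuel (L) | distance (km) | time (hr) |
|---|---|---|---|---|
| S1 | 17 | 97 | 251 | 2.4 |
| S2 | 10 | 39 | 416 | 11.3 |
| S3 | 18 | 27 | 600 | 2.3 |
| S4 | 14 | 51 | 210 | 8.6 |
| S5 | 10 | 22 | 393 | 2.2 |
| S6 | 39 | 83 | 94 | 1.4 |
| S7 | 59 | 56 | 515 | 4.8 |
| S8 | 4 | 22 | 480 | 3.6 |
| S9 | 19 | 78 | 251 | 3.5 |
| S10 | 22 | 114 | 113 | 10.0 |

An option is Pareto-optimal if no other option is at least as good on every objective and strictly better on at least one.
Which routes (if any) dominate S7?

S5: tolls 10≤59, fuel 22≤56, distance 393≤515, time 2.2≤4.8 — dominates S7.
S8: tolls 4≤59, fuel 22≤56, distance 480≤515, time 3.6≤4.8 — dominates S7.
Others (S1, S2, S3, S4, S6, S9, S10) are each worse than S7 on at least one objective.

S5, S8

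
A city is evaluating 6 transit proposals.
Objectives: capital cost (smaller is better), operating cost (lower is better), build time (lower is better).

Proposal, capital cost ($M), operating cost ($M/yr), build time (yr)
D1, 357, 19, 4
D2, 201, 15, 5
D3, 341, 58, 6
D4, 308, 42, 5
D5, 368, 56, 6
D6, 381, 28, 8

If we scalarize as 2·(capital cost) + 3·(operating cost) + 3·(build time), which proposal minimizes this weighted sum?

D2

D1: 2·357 + 3·19 + 3·4 = 783
D2: 2·201 + 3·15 + 3·5 = 462
D3: 2·341 + 3·58 + 3·6 = 874
D4: 2·308 + 3·42 + 3·5 = 757
D5: 2·368 + 3·56 + 3·6 = 922
D6: 2·381 + 3·28 + 3·8 = 870
Lowest: D2 at 462.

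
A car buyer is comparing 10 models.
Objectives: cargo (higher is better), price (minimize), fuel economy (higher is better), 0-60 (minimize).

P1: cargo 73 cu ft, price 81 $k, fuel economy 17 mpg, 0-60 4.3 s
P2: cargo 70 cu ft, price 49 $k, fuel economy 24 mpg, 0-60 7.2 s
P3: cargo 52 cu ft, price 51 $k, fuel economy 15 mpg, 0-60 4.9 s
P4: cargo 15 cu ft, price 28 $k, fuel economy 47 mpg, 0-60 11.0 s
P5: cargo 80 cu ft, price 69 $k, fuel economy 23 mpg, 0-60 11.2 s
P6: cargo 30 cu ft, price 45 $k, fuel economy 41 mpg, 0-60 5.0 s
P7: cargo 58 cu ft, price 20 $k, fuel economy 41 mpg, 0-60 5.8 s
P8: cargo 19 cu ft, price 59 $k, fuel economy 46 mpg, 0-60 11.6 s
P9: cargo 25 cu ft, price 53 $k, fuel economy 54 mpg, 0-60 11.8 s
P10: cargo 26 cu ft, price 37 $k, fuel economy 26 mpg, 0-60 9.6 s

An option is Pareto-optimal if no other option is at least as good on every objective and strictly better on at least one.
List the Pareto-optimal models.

P1: not dominated (best 0-60).
P2: not dominated.
P3: not dominated.
P4: not dominated.
P5: not dominated (best cargo).
P6: not dominated.
P7: not dominated (best price).
P8: not dominated.
P9: not dominated (best fuel economy).
P10: dominated by P7 (cargo 58≥26, price 20≤37, fuel economy 41≥26, 0-60 5.8≤9.6).

P1, P2, P3, P4, P5, P6, P7, P8, P9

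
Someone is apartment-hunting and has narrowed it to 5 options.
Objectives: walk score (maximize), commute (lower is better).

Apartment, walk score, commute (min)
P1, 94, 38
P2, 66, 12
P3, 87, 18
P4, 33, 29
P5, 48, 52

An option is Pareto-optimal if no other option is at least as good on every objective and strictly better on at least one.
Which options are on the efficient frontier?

P1: not dominated (best walk score).
P2: not dominated (best commute).
P3: not dominated.
P4: dominated by P2 (walk score 66≥33, commute 12≤29).
P5: dominated by P1 (walk score 94≥48, commute 38≤52).

P1, P2, P3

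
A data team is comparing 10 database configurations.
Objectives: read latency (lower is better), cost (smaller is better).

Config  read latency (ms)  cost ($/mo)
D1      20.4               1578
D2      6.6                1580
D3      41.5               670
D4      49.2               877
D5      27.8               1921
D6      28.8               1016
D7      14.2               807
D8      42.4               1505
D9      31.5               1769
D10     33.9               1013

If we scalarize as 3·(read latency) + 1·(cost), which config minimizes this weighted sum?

D3

D1: 3·20.4 + 1·1578 = 1639.2
D2: 3·6.6 + 1·1580 = 1599.8
D3: 3·41.5 + 1·670 = 794.5
D4: 3·49.2 + 1·877 = 1024.6
D5: 3·27.8 + 1·1921 = 2004.4
D6: 3·28.8 + 1·1016 = 1102.4
D7: 3·14.2 + 1·807 = 849.6
D8: 3·42.4 + 1·1505 = 1632.2
D9: 3·31.5 + 1·1769 = 1863.5
D10: 3·33.9 + 1·1013 = 1114.7
Lowest: D3 at 794.5.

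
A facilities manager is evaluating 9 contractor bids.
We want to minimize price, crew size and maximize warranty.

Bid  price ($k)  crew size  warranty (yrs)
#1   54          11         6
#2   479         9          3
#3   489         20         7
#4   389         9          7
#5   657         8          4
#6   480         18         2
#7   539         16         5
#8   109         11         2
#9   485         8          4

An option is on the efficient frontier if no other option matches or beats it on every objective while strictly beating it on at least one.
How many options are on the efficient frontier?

#1: not dominated (best price).
#2: dominated by #4 (price 389≤479, crew size 9≤9, warranty 7≥3).
#3: dominated by #4 (price 389≤489, crew size 9≤20, warranty 7≥7).
#4: not dominated.
#5: dominated by #9 (price 485≤657, crew size 8≤8, warranty 4≥4).
#6: dominated by #1 (price 54≤480, crew size 11≤18, warranty 6≥2).
#7: dominated by #1 (price 54≤539, crew size 11≤16, warranty 6≥5).
#8: dominated by #1 (price 54≤109, crew size 11≤11, warranty 6≥2).
#9: not dominated.
Pareto-optimal: #1, #4, #9 → 3.

3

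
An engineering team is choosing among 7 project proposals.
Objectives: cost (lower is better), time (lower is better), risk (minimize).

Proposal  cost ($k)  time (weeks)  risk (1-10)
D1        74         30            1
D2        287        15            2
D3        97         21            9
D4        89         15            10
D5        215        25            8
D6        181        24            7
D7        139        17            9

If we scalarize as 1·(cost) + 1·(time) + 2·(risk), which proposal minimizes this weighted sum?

D1: 1·74 + 1·30 + 2·1 = 106
D2: 1·287 + 1·15 + 2·2 = 306
D3: 1·97 + 1·21 + 2·9 = 136
D4: 1·89 + 1·15 + 2·10 = 124
D5: 1·215 + 1·25 + 2·8 = 256
D6: 1·181 + 1·24 + 2·7 = 219
D7: 1·139 + 1·17 + 2·9 = 174
Lowest: D1 at 106.

D1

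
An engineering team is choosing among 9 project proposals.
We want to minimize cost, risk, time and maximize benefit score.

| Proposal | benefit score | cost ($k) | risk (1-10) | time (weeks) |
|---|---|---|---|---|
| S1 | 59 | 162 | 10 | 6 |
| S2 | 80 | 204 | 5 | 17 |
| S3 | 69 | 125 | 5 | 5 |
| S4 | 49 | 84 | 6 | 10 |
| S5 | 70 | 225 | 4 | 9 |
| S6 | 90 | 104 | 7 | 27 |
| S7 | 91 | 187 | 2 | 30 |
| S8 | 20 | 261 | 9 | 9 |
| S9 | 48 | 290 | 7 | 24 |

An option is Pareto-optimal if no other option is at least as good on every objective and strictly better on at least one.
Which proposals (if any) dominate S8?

S3: benefit score 69≥20, cost 125≤261, risk 5≤9, time 5≤9 — dominates S8.
S5: benefit score 70≥20, cost 225≤261, risk 4≤9, time 9≤9 — dominates S8.
Others (S1, S2, S4, S6, S7, S9) are each worse than S8 on at least one objective.

S3, S5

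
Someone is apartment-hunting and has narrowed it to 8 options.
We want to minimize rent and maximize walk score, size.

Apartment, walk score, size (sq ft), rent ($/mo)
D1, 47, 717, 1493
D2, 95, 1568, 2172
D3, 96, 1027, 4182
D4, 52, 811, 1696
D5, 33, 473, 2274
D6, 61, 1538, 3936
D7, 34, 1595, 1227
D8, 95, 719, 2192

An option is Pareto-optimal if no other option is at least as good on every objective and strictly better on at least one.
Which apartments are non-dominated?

D1, D2, D3, D4, D7

D1: not dominated.
D2: not dominated.
D3: not dominated (best walk score).
D4: not dominated.
D5: dominated by D1 (walk score 47≥33, size 717≥473, rent 1493≤2274).
D6: dominated by D2 (walk score 95≥61, size 1568≥1538, rent 2172≤3936).
D7: not dominated (best size).
D8: dominated by D2 (walk score 95≥95, size 1568≥719, rent 2172≤2192).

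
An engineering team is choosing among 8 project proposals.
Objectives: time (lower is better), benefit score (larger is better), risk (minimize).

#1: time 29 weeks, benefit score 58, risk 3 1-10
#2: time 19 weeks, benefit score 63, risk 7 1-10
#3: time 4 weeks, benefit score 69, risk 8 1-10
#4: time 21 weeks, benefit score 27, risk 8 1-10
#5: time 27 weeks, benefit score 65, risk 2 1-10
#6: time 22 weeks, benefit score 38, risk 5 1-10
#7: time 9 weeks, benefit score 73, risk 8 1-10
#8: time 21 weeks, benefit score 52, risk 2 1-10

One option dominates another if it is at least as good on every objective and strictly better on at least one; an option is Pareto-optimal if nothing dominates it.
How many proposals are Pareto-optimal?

5

#1: dominated by #5 (time 27≤29, benefit score 65≥58, risk 2≤3).
#2: not dominated.
#3: not dominated (best time).
#4: dominated by #2 (time 19≤21, benefit score 63≥27, risk 7≤8).
#5: not dominated.
#6: dominated by #8 (time 21≤22, benefit score 52≥38, risk 2≤5).
#7: not dominated (best benefit score).
#8: not dominated.
Pareto-optimal: #2, #3, #5, #7, #8 → 5.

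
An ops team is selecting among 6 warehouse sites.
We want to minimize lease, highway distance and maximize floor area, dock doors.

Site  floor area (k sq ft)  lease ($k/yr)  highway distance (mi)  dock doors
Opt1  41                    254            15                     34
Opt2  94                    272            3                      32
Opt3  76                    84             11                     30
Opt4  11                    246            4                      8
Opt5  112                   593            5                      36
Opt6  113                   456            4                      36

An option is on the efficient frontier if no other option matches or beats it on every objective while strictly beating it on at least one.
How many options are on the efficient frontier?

Opt1: not dominated.
Opt2: not dominated (best highway distance).
Opt3: not dominated (best lease).
Opt4: not dominated.
Opt5: dominated by Opt6 (floor area 113≥112, lease 456≤593, highway distance 4≤5, dock doors 36≥36).
Opt6: not dominated (best floor area).
Pareto-optimal: Opt1, Opt2, Opt3, Opt4, Opt6 → 5.

5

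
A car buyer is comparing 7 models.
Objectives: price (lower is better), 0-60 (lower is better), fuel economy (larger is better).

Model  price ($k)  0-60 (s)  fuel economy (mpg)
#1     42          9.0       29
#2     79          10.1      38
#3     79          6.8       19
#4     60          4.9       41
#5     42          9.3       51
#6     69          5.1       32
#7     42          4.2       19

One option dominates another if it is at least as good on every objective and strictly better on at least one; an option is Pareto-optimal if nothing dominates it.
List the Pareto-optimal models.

#1: not dominated.
#2: dominated by #4 (price 60≤79, 0-60 4.9≤10.1, fuel economy 41≥38).
#3: dominated by #4 (price 60≤79, 0-60 4.9≤6.8, fuel economy 41≥19).
#4: not dominated.
#5: not dominated (best fuel economy).
#6: dominated by #4 (price 60≤69, 0-60 4.9≤5.1, fuel economy 41≥32).
#7: not dominated (best 0-60).

#1, #4, #5, #7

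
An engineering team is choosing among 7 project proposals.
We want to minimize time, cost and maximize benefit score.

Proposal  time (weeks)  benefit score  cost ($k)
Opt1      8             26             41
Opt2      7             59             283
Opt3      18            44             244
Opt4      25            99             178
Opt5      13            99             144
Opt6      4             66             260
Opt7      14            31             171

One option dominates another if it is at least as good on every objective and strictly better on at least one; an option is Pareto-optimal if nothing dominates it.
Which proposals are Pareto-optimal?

Opt1, Opt5, Opt6

Opt1: not dominated (best cost).
Opt2: dominated by Opt6 (time 4≤7, benefit score 66≥59, cost 260≤283).
Opt3: dominated by Opt5 (time 13≤18, benefit score 99≥44, cost 144≤244).
Opt4: dominated by Opt5 (time 13≤25, benefit score 99≥99, cost 144≤178).
Opt5: not dominated.
Opt6: not dominated (best time).
Opt7: dominated by Opt5 (time 13≤14, benefit score 99≥31, cost 144≤171).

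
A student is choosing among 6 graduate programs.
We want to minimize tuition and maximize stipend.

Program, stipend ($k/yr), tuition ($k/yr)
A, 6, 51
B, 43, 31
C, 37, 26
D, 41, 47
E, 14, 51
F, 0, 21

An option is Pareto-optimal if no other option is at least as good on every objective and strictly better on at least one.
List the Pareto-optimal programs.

A: dominated by B (stipend 43≥6, tuition 31≤51).
B: not dominated (best stipend).
C: not dominated.
D: dominated by B (stipend 43≥41, tuition 31≤47).
E: dominated by B (stipend 43≥14, tuition 31≤51).
F: not dominated (best tuition).

B, C, F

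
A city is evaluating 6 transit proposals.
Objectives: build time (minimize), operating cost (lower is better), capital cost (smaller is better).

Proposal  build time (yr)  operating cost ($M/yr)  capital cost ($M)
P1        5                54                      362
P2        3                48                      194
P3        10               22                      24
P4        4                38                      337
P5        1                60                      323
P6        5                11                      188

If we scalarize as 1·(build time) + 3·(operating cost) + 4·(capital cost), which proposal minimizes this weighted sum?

P1: 1·5 + 3·54 + 4·362 = 1615
P2: 1·3 + 3·48 + 4·194 = 923
P3: 1·10 + 3·22 + 4·24 = 172
P4: 1·4 + 3·38 + 4·337 = 1466
P5: 1·1 + 3·60 + 4·323 = 1473
P6: 1·5 + 3·11 + 4·188 = 790
Lowest: P3 at 172.

P3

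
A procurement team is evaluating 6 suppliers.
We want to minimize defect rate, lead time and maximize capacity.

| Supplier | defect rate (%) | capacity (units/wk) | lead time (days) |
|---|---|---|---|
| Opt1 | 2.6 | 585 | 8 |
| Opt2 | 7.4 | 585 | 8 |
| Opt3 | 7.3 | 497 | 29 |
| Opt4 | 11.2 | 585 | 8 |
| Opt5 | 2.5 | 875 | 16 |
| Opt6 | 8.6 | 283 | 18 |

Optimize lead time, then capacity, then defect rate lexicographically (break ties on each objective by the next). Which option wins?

First minimize lead time: best is 8, kept {Opt1, Opt2, Opt4}.
Then maximize capacity: best is 585, kept {Opt1, Opt2, Opt4}.
Then minimize defect rate: best is 2.6, kept {Opt1}.

Opt1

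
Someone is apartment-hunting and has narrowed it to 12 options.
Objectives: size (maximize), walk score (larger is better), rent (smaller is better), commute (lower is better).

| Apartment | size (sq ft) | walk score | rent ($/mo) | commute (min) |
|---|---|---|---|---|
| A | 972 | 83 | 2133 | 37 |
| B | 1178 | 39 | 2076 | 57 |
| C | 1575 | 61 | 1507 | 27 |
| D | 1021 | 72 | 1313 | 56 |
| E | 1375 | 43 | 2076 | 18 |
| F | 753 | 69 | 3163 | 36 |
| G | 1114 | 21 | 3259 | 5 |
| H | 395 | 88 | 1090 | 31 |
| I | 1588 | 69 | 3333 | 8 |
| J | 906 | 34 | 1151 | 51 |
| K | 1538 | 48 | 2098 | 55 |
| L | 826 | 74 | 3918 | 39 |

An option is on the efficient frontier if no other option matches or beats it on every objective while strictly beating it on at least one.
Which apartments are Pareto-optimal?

A: not dominated.
B: dominated by C (size 1575≥1178, walk score 61≥39, rent 1507≤2076, commute 27≤57).
C: not dominated.
D: not dominated.
E: not dominated.
F: not dominated.
G: not dominated (best commute).
H: not dominated (best walk score).
I: not dominated (best size).
J: not dominated.
K: dominated by C (size 1575≥1538, walk score 61≥48, rent 1507≤2098, commute 27≤55).
L: dominated by A (size 972≥826, walk score 83≥74, rent 2133≤3918, commute 37≤39).

A, C, D, E, F, G, H, I, J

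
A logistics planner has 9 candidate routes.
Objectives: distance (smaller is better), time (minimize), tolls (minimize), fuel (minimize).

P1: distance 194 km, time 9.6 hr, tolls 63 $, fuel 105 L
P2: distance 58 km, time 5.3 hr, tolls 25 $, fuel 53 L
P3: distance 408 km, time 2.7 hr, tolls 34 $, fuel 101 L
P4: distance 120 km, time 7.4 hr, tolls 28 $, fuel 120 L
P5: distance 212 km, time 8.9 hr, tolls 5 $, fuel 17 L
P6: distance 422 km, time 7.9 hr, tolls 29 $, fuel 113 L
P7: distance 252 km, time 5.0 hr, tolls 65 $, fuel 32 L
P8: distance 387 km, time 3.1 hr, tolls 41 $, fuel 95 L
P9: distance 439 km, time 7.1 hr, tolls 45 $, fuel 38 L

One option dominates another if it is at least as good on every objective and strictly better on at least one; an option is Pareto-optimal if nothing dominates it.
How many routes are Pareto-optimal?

6

P1: dominated by P2 (distance 58≤194, time 5.3≤9.6, tolls 25≤63, fuel 53≤105).
P2: not dominated (best distance).
P3: not dominated (best time).
P4: dominated by P2 (distance 58≤120, time 5.3≤7.4, tolls 25≤28, fuel 53≤120).
P5: not dominated (best tolls).
P6: dominated by P2 (distance 58≤422, time 5.3≤7.9, tolls 25≤29, fuel 53≤113).
P7: not dominated.
P8: not dominated.
P9: not dominated.
Pareto-optimal: P2, P3, P5, P7, P8, P9 → 6.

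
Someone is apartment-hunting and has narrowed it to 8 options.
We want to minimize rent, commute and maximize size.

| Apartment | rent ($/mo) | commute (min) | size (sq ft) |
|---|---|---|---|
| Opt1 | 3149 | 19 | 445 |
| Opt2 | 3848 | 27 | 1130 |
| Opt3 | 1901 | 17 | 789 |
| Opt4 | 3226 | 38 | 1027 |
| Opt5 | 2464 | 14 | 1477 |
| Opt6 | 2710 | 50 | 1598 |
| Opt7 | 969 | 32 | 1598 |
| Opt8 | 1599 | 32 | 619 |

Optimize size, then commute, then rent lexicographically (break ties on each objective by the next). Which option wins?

Opt7

First maximize size: best is 1598, kept {Opt6, Opt7}.
Then minimize commute: best is 32, kept {Opt7}.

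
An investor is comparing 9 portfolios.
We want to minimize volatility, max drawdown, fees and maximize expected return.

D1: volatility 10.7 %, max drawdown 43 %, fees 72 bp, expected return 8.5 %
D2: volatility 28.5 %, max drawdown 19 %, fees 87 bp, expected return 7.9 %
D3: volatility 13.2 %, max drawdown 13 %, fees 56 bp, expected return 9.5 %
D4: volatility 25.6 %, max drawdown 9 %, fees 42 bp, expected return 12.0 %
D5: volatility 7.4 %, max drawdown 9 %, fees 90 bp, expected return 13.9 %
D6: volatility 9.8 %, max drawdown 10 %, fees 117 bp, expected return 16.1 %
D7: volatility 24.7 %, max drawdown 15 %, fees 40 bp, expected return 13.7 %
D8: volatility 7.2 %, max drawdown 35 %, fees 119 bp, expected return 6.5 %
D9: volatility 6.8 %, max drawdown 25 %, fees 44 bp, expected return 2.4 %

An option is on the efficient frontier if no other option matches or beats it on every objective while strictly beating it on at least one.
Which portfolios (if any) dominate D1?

D2: worse on volatility (28.5 vs 10.7).
D3: worse on volatility (13.2 vs 10.7).
D4: worse on volatility (25.6 vs 10.7).
D5: worse on fees (90 vs 72).
D6: worse on fees (117 vs 72).
D7: worse on volatility (24.7 vs 10.7).
D8: worse on fees (119 vs 72).
D9: worse on expected return (2.4 vs 8.5).
No option dominates D1.

none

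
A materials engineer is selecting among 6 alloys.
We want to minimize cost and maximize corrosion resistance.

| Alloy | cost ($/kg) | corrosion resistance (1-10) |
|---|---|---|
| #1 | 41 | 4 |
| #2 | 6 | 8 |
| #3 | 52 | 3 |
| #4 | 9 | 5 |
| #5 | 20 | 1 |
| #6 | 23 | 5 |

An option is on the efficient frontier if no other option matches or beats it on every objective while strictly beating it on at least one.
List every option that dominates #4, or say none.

#2

#2: cost 6≤9, corrosion resistance 8≥5 — dominates #4.
Others (#1, #3, #5, #6) are each worse than #4 on at least one objective.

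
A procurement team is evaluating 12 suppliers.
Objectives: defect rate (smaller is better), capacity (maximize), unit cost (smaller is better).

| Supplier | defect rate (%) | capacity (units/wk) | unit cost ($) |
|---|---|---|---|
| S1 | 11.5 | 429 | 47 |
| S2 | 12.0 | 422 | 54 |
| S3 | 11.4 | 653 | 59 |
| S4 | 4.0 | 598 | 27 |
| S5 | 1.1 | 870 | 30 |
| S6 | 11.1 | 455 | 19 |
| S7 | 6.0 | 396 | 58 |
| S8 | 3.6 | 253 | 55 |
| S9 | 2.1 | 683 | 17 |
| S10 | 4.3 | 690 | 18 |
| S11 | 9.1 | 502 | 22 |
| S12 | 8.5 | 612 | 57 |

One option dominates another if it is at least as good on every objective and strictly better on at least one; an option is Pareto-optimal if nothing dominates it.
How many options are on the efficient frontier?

S1: dominated by S4 (defect rate 4.0≤11.5, capacity 598≥429, unit cost 27≤47).
S2: dominated by S1 (defect rate 11.5≤12.0, capacity 429≥422, unit cost 47≤54).
S3: dominated by S5 (defect rate 1.1≤11.4, capacity 870≥653, unit cost 30≤59).
S4: dominated by S9 (defect rate 2.1≤4.0, capacity 683≥598, unit cost 17≤27).
S5: not dominated (best defect rate).
S6: dominated by S9 (defect rate 2.1≤11.1, capacity 683≥455, unit cost 17≤19).
S7: dominated by S4 (defect rate 4.0≤6.0, capacity 598≥396, unit cost 27≤58).
S8: dominated by S5 (defect rate 1.1≤3.6, capacity 870≥253, unit cost 30≤55).
S9: not dominated (best unit cost).
S10: not dominated.
S11: dominated by S9 (defect rate 2.1≤9.1, capacity 683≥502, unit cost 17≤22).
S12: dominated by S5 (defect rate 1.1≤8.5, capacity 870≥612, unit cost 30≤57).
Pareto-optimal: S5, S9, S10 → 3.

3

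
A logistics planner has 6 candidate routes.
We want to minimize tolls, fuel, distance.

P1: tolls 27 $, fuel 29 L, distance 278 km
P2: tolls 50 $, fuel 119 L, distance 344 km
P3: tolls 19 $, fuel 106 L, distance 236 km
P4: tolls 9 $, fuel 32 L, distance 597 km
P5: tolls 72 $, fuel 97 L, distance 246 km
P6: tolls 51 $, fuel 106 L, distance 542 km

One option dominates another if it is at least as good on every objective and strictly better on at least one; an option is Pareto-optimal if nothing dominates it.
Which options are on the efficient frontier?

P1: not dominated (best fuel).
P2: dominated by P1 (tolls 27≤50, fuel 29≤119, distance 278≤344).
P3: not dominated (best distance).
P4: not dominated (best tolls).
P5: not dominated.
P6: dominated by P1 (tolls 27≤51, fuel 29≤106, distance 278≤542).

P1, P3, P4, P5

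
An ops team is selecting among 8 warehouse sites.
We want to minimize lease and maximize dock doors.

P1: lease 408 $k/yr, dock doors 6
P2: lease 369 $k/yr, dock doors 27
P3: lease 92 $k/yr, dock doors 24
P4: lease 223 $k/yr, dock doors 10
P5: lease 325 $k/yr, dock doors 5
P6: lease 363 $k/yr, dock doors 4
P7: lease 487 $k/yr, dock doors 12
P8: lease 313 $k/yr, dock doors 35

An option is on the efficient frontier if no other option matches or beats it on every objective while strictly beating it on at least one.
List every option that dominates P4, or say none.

P3

P3: lease 92≤223, dock doors 24≥10 — dominates P4.
Others (P1, P2, P5, P6, P7, P8) are each worse than P4 on at least one objective.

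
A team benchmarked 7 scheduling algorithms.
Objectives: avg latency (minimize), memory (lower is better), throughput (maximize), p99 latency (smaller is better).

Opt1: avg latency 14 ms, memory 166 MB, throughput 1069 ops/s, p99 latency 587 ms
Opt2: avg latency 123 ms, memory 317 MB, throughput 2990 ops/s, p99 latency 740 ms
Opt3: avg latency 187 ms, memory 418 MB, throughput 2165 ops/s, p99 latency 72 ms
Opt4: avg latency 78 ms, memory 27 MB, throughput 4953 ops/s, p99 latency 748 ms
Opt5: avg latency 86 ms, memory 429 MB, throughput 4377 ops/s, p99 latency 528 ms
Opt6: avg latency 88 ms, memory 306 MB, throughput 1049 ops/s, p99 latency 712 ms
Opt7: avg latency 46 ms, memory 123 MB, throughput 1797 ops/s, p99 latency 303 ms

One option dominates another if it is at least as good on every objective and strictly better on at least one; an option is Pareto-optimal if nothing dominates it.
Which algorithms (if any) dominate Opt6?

Opt1, Opt7

Opt1: avg latency 14≤88, memory 166≤306, throughput 1069≥1049, p99 latency 587≤712 — dominates Opt6.
Opt7: avg latency 46≤88, memory 123≤306, throughput 1797≥1049, p99 latency 303≤712 — dominates Opt6.
Others (Opt2, Opt3, Opt4, Opt5) are each worse than Opt6 on at least one objective.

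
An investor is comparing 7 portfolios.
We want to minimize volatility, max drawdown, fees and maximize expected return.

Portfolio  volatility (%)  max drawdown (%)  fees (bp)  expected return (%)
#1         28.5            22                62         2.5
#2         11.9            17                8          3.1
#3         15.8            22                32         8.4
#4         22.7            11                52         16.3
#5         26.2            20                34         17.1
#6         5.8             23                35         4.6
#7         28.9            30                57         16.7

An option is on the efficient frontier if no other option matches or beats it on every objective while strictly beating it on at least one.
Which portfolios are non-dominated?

#1: dominated by #2 (volatility 11.9≤28.5, max drawdown 17≤22, fees 8≤62, expected return 3.1≥2.5).
#2: not dominated (best fees).
#3: not dominated.
#4: not dominated (best max drawdown).
#5: not dominated (best expected return).
#6: not dominated (best volatility).
#7: dominated by #5 (volatility 26.2≤28.9, max drawdown 20≤30, fees 34≤57, expected return 17.1≥16.7).

#2, #3, #4, #5, #6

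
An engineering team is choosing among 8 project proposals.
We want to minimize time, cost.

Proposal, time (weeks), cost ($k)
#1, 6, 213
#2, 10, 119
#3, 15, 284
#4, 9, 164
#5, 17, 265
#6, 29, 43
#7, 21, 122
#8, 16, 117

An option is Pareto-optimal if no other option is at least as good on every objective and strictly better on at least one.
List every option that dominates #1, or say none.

none

#2: worse on time (10 vs 6).
#3: worse on time (15 vs 6).
#4: worse on time (9 vs 6).
#5: worse on time (17 vs 6).
#6: worse on time (29 vs 6).
#7: worse on time (21 vs 6).
#8: worse on time (16 vs 6).
No option dominates #1.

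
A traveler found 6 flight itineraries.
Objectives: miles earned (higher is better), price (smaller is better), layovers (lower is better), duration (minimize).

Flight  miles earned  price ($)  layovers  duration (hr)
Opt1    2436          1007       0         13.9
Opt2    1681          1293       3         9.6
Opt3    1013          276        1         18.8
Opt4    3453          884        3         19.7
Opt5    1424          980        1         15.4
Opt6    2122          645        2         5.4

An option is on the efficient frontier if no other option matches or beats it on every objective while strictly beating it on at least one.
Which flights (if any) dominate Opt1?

none

Opt2: worse on miles earned (1681 vs 2436).
Opt3: worse on miles earned (1013 vs 2436).
Opt4: worse on layovers (3 vs 0).
Opt5: worse on miles earned (1424 vs 2436).
Opt6: worse on miles earned (2122 vs 2436).
No option dominates Opt1.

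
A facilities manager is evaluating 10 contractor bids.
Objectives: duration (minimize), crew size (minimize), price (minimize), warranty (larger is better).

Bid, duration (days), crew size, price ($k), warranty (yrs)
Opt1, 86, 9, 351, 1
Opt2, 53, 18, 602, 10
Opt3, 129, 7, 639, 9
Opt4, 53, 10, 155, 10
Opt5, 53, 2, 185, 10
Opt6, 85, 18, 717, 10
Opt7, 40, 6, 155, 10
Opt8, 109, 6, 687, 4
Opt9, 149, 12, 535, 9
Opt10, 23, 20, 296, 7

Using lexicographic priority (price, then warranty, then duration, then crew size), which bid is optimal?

Opt7

First minimize price: best is 155, kept {Opt4, Opt7}.
Then maximize warranty: best is 10, kept {Opt4, Opt7}.
Then minimize duration: best is 40, kept {Opt7}.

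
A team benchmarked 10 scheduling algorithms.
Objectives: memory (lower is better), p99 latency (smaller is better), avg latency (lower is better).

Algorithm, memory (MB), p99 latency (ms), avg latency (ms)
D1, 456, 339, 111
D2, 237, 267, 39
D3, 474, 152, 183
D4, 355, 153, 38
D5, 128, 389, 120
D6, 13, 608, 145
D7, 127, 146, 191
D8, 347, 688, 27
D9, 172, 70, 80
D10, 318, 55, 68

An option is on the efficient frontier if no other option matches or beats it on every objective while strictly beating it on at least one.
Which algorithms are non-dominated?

D1: dominated by D2 (memory 237≤456, p99 latency 267≤339, avg latency 39≤111).
D2: not dominated.
D3: dominated by D9 (memory 172≤474, p99 latency 70≤152, avg latency 80≤183).
D4: not dominated.
D5: not dominated.
D6: not dominated (best memory).
D7: not dominated.
D8: not dominated (best avg latency).
D9: not dominated.
D10: not dominated (best p99 latency).

D2, D4, D5, D6, D7, D8, D9, D10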